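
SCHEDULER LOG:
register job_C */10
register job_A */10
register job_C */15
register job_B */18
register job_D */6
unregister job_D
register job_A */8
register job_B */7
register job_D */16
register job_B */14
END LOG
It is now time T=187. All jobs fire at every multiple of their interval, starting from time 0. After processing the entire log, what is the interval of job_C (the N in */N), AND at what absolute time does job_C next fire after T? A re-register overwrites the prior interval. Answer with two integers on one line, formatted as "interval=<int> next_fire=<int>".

Answer: interval=15 next_fire=195

Derivation:
Op 1: register job_C */10 -> active={job_C:*/10}
Op 2: register job_A */10 -> active={job_A:*/10, job_C:*/10}
Op 3: register job_C */15 -> active={job_A:*/10, job_C:*/15}
Op 4: register job_B */18 -> active={job_A:*/10, job_B:*/18, job_C:*/15}
Op 5: register job_D */6 -> active={job_A:*/10, job_B:*/18, job_C:*/15, job_D:*/6}
Op 6: unregister job_D -> active={job_A:*/10, job_B:*/18, job_C:*/15}
Op 7: register job_A */8 -> active={job_A:*/8, job_B:*/18, job_C:*/15}
Op 8: register job_B */7 -> active={job_A:*/8, job_B:*/7, job_C:*/15}
Op 9: register job_D */16 -> active={job_A:*/8, job_B:*/7, job_C:*/15, job_D:*/16}
Op 10: register job_B */14 -> active={job_A:*/8, job_B:*/14, job_C:*/15, job_D:*/16}
Final interval of job_C = 15
Next fire of job_C after T=187: (187//15+1)*15 = 195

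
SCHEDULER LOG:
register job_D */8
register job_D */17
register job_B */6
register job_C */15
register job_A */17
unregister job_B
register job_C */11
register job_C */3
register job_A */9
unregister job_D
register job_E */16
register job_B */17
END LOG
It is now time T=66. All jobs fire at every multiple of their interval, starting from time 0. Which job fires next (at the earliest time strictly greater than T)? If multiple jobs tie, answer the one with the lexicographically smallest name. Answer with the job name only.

Answer: job_B

Derivation:
Op 1: register job_D */8 -> active={job_D:*/8}
Op 2: register job_D */17 -> active={job_D:*/17}
Op 3: register job_B */6 -> active={job_B:*/6, job_D:*/17}
Op 4: register job_C */15 -> active={job_B:*/6, job_C:*/15, job_D:*/17}
Op 5: register job_A */17 -> active={job_A:*/17, job_B:*/6, job_C:*/15, job_D:*/17}
Op 6: unregister job_B -> active={job_A:*/17, job_C:*/15, job_D:*/17}
Op 7: register job_C */11 -> active={job_A:*/17, job_C:*/11, job_D:*/17}
Op 8: register job_C */3 -> active={job_A:*/17, job_C:*/3, job_D:*/17}
Op 9: register job_A */9 -> active={job_A:*/9, job_C:*/3, job_D:*/17}
Op 10: unregister job_D -> active={job_A:*/9, job_C:*/3}
Op 11: register job_E */16 -> active={job_A:*/9, job_C:*/3, job_E:*/16}
Op 12: register job_B */17 -> active={job_A:*/9, job_B:*/17, job_C:*/3, job_E:*/16}
  job_A: interval 9, next fire after T=66 is 72
  job_B: interval 17, next fire after T=66 is 68
  job_C: interval 3, next fire after T=66 is 69
  job_E: interval 16, next fire after T=66 is 80
Earliest = 68, winner (lex tiebreak) = job_B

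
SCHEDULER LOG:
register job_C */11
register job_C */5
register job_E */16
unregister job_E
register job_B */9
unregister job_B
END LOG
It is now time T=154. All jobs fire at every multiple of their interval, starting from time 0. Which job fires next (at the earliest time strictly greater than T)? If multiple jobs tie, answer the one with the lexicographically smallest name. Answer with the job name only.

Answer: job_C

Derivation:
Op 1: register job_C */11 -> active={job_C:*/11}
Op 2: register job_C */5 -> active={job_C:*/5}
Op 3: register job_E */16 -> active={job_C:*/5, job_E:*/16}
Op 4: unregister job_E -> active={job_C:*/5}
Op 5: register job_B */9 -> active={job_B:*/9, job_C:*/5}
Op 6: unregister job_B -> active={job_C:*/5}
  job_C: interval 5, next fire after T=154 is 155
Earliest = 155, winner (lex tiebreak) = job_C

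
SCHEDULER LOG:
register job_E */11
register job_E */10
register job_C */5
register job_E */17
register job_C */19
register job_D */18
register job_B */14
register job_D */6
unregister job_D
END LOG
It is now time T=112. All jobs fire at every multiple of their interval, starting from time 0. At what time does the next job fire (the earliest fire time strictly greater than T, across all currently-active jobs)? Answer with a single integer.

Answer: 114

Derivation:
Op 1: register job_E */11 -> active={job_E:*/11}
Op 2: register job_E */10 -> active={job_E:*/10}
Op 3: register job_C */5 -> active={job_C:*/5, job_E:*/10}
Op 4: register job_E */17 -> active={job_C:*/5, job_E:*/17}
Op 5: register job_C */19 -> active={job_C:*/19, job_E:*/17}
Op 6: register job_D */18 -> active={job_C:*/19, job_D:*/18, job_E:*/17}
Op 7: register job_B */14 -> active={job_B:*/14, job_C:*/19, job_D:*/18, job_E:*/17}
Op 8: register job_D */6 -> active={job_B:*/14, job_C:*/19, job_D:*/6, job_E:*/17}
Op 9: unregister job_D -> active={job_B:*/14, job_C:*/19, job_E:*/17}
  job_B: interval 14, next fire after T=112 is 126
  job_C: interval 19, next fire after T=112 is 114
  job_E: interval 17, next fire after T=112 is 119
Earliest fire time = 114 (job job_C)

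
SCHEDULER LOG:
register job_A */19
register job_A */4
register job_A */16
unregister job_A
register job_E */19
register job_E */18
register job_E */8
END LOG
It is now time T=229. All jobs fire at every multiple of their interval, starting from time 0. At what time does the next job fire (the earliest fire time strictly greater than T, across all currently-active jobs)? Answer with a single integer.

Op 1: register job_A */19 -> active={job_A:*/19}
Op 2: register job_A */4 -> active={job_A:*/4}
Op 3: register job_A */16 -> active={job_A:*/16}
Op 4: unregister job_A -> active={}
Op 5: register job_E */19 -> active={job_E:*/19}
Op 6: register job_E */18 -> active={job_E:*/18}
Op 7: register job_E */8 -> active={job_E:*/8}
  job_E: interval 8, next fire after T=229 is 232
Earliest fire time = 232 (job job_E)

Answer: 232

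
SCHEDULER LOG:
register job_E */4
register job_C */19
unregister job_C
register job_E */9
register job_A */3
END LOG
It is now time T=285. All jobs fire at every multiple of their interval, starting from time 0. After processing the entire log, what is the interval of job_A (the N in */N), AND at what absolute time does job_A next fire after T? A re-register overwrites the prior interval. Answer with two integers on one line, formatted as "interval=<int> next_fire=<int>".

Op 1: register job_E */4 -> active={job_E:*/4}
Op 2: register job_C */19 -> active={job_C:*/19, job_E:*/4}
Op 3: unregister job_C -> active={job_E:*/4}
Op 4: register job_E */9 -> active={job_E:*/9}
Op 5: register job_A */3 -> active={job_A:*/3, job_E:*/9}
Final interval of job_A = 3
Next fire of job_A after T=285: (285//3+1)*3 = 288

Answer: interval=3 next_fire=288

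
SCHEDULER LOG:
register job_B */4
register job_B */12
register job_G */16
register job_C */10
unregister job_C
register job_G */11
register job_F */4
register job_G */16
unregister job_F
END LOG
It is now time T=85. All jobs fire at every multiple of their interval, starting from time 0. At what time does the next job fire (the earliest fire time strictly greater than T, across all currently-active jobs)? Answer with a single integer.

Op 1: register job_B */4 -> active={job_B:*/4}
Op 2: register job_B */12 -> active={job_B:*/12}
Op 3: register job_G */16 -> active={job_B:*/12, job_G:*/16}
Op 4: register job_C */10 -> active={job_B:*/12, job_C:*/10, job_G:*/16}
Op 5: unregister job_C -> active={job_B:*/12, job_G:*/16}
Op 6: register job_G */11 -> active={job_B:*/12, job_G:*/11}
Op 7: register job_F */4 -> active={job_B:*/12, job_F:*/4, job_G:*/11}
Op 8: register job_G */16 -> active={job_B:*/12, job_F:*/4, job_G:*/16}
Op 9: unregister job_F -> active={job_B:*/12, job_G:*/16}
  job_B: interval 12, next fire after T=85 is 96
  job_G: interval 16, next fire after T=85 is 96
Earliest fire time = 96 (job job_B)

Answer: 96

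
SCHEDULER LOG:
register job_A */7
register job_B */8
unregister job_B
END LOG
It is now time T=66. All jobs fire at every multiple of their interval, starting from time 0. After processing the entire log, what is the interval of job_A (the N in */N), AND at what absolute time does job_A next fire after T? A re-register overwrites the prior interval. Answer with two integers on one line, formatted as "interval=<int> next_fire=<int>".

Op 1: register job_A */7 -> active={job_A:*/7}
Op 2: register job_B */8 -> active={job_A:*/7, job_B:*/8}
Op 3: unregister job_B -> active={job_A:*/7}
Final interval of job_A = 7
Next fire of job_A after T=66: (66//7+1)*7 = 70

Answer: interval=7 next_fire=70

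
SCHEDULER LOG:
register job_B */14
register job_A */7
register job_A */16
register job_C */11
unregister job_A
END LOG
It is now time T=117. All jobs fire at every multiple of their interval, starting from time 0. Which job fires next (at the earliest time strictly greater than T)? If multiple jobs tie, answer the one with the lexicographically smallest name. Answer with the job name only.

Op 1: register job_B */14 -> active={job_B:*/14}
Op 2: register job_A */7 -> active={job_A:*/7, job_B:*/14}
Op 3: register job_A */16 -> active={job_A:*/16, job_B:*/14}
Op 4: register job_C */11 -> active={job_A:*/16, job_B:*/14, job_C:*/11}
Op 5: unregister job_A -> active={job_B:*/14, job_C:*/11}
  job_B: interval 14, next fire after T=117 is 126
  job_C: interval 11, next fire after T=117 is 121
Earliest = 121, winner (lex tiebreak) = job_C

Answer: job_C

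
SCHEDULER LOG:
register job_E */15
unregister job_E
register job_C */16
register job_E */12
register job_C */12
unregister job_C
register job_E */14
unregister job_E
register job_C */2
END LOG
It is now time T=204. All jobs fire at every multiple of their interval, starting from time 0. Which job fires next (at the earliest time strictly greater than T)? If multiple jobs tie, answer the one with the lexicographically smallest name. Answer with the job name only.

Op 1: register job_E */15 -> active={job_E:*/15}
Op 2: unregister job_E -> active={}
Op 3: register job_C */16 -> active={job_C:*/16}
Op 4: register job_E */12 -> active={job_C:*/16, job_E:*/12}
Op 5: register job_C */12 -> active={job_C:*/12, job_E:*/12}
Op 6: unregister job_C -> active={job_E:*/12}
Op 7: register job_E */14 -> active={job_E:*/14}
Op 8: unregister job_E -> active={}
Op 9: register job_C */2 -> active={job_C:*/2}
  job_C: interval 2, next fire after T=204 is 206
Earliest = 206, winner (lex tiebreak) = job_C

Answer: job_C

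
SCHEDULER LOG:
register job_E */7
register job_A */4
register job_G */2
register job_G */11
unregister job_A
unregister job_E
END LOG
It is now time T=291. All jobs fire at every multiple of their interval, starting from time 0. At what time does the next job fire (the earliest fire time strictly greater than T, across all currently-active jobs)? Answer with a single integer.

Op 1: register job_E */7 -> active={job_E:*/7}
Op 2: register job_A */4 -> active={job_A:*/4, job_E:*/7}
Op 3: register job_G */2 -> active={job_A:*/4, job_E:*/7, job_G:*/2}
Op 4: register job_G */11 -> active={job_A:*/4, job_E:*/7, job_G:*/11}
Op 5: unregister job_A -> active={job_E:*/7, job_G:*/11}
Op 6: unregister job_E -> active={job_G:*/11}
  job_G: interval 11, next fire after T=291 is 297
Earliest fire time = 297 (job job_G)

Answer: 297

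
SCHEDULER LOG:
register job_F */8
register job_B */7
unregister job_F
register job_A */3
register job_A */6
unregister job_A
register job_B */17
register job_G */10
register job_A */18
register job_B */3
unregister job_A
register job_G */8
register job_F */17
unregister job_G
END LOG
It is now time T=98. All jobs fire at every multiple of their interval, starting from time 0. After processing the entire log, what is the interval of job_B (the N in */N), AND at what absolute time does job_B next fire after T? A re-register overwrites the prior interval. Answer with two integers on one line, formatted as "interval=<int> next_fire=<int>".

Answer: interval=3 next_fire=99

Derivation:
Op 1: register job_F */8 -> active={job_F:*/8}
Op 2: register job_B */7 -> active={job_B:*/7, job_F:*/8}
Op 3: unregister job_F -> active={job_B:*/7}
Op 4: register job_A */3 -> active={job_A:*/3, job_B:*/7}
Op 5: register job_A */6 -> active={job_A:*/6, job_B:*/7}
Op 6: unregister job_A -> active={job_B:*/7}
Op 7: register job_B */17 -> active={job_B:*/17}
Op 8: register job_G */10 -> active={job_B:*/17, job_G:*/10}
Op 9: register job_A */18 -> active={job_A:*/18, job_B:*/17, job_G:*/10}
Op 10: register job_B */3 -> active={job_A:*/18, job_B:*/3, job_G:*/10}
Op 11: unregister job_A -> active={job_B:*/3, job_G:*/10}
Op 12: register job_G */8 -> active={job_B:*/3, job_G:*/8}
Op 13: register job_F */17 -> active={job_B:*/3, job_F:*/17, job_G:*/8}
Op 14: unregister job_G -> active={job_B:*/3, job_F:*/17}
Final interval of job_B = 3
Next fire of job_B after T=98: (98//3+1)*3 = 99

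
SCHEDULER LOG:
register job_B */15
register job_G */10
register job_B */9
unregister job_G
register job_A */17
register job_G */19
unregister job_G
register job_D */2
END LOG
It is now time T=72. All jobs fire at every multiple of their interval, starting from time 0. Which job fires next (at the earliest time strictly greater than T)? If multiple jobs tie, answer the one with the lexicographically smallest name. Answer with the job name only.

Op 1: register job_B */15 -> active={job_B:*/15}
Op 2: register job_G */10 -> active={job_B:*/15, job_G:*/10}
Op 3: register job_B */9 -> active={job_B:*/9, job_G:*/10}
Op 4: unregister job_G -> active={job_B:*/9}
Op 5: register job_A */17 -> active={job_A:*/17, job_B:*/9}
Op 6: register job_G */19 -> active={job_A:*/17, job_B:*/9, job_G:*/19}
Op 7: unregister job_G -> active={job_A:*/17, job_B:*/9}
Op 8: register job_D */2 -> active={job_A:*/17, job_B:*/9, job_D:*/2}
  job_A: interval 17, next fire after T=72 is 85
  job_B: interval 9, next fire after T=72 is 81
  job_D: interval 2, next fire after T=72 is 74
Earliest = 74, winner (lex tiebreak) = job_D

Answer: job_D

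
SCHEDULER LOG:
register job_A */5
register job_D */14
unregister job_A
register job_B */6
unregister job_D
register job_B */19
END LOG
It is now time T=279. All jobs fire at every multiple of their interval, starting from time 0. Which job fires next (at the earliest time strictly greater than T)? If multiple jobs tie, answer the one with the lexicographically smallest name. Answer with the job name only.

Answer: job_B

Derivation:
Op 1: register job_A */5 -> active={job_A:*/5}
Op 2: register job_D */14 -> active={job_A:*/5, job_D:*/14}
Op 3: unregister job_A -> active={job_D:*/14}
Op 4: register job_B */6 -> active={job_B:*/6, job_D:*/14}
Op 5: unregister job_D -> active={job_B:*/6}
Op 6: register job_B */19 -> active={job_B:*/19}
  job_B: interval 19, next fire after T=279 is 285
Earliest = 285, winner (lex tiebreak) = job_B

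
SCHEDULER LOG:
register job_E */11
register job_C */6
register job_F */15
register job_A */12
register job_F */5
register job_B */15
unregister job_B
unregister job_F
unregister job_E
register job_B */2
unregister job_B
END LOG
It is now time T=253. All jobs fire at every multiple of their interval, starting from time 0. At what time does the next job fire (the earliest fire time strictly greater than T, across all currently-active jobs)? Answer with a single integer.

Answer: 258

Derivation:
Op 1: register job_E */11 -> active={job_E:*/11}
Op 2: register job_C */6 -> active={job_C:*/6, job_E:*/11}
Op 3: register job_F */15 -> active={job_C:*/6, job_E:*/11, job_F:*/15}
Op 4: register job_A */12 -> active={job_A:*/12, job_C:*/6, job_E:*/11, job_F:*/15}
Op 5: register job_F */5 -> active={job_A:*/12, job_C:*/6, job_E:*/11, job_F:*/5}
Op 6: register job_B */15 -> active={job_A:*/12, job_B:*/15, job_C:*/6, job_E:*/11, job_F:*/5}
Op 7: unregister job_B -> active={job_A:*/12, job_C:*/6, job_E:*/11, job_F:*/5}
Op 8: unregister job_F -> active={job_A:*/12, job_C:*/6, job_E:*/11}
Op 9: unregister job_E -> active={job_A:*/12, job_C:*/6}
Op 10: register job_B */2 -> active={job_A:*/12, job_B:*/2, job_C:*/6}
Op 11: unregister job_B -> active={job_A:*/12, job_C:*/6}
  job_A: interval 12, next fire after T=253 is 264
  job_C: interval 6, next fire after T=253 is 258
Earliest fire time = 258 (job job_C)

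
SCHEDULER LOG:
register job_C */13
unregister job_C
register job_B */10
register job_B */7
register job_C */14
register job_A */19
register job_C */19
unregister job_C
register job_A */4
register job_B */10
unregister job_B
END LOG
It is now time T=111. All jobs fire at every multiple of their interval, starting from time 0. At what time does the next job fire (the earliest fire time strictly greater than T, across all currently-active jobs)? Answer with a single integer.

Op 1: register job_C */13 -> active={job_C:*/13}
Op 2: unregister job_C -> active={}
Op 3: register job_B */10 -> active={job_B:*/10}
Op 4: register job_B */7 -> active={job_B:*/7}
Op 5: register job_C */14 -> active={job_B:*/7, job_C:*/14}
Op 6: register job_A */19 -> active={job_A:*/19, job_B:*/7, job_C:*/14}
Op 7: register job_C */19 -> active={job_A:*/19, job_B:*/7, job_C:*/19}
Op 8: unregister job_C -> active={job_A:*/19, job_B:*/7}
Op 9: register job_A */4 -> active={job_A:*/4, job_B:*/7}
Op 10: register job_B */10 -> active={job_A:*/4, job_B:*/10}
Op 11: unregister job_B -> active={job_A:*/4}
  job_A: interval 4, next fire after T=111 is 112
Earliest fire time = 112 (job job_A)

Answer: 112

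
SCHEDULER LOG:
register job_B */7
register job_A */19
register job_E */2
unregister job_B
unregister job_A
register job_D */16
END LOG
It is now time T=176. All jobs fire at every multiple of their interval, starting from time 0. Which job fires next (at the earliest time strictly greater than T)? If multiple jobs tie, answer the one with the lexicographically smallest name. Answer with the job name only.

Op 1: register job_B */7 -> active={job_B:*/7}
Op 2: register job_A */19 -> active={job_A:*/19, job_B:*/7}
Op 3: register job_E */2 -> active={job_A:*/19, job_B:*/7, job_E:*/2}
Op 4: unregister job_B -> active={job_A:*/19, job_E:*/2}
Op 5: unregister job_A -> active={job_E:*/2}
Op 6: register job_D */16 -> active={job_D:*/16, job_E:*/2}
  job_D: interval 16, next fire after T=176 is 192
  job_E: interval 2, next fire after T=176 is 178
Earliest = 178, winner (lex tiebreak) = job_E

Answer: job_E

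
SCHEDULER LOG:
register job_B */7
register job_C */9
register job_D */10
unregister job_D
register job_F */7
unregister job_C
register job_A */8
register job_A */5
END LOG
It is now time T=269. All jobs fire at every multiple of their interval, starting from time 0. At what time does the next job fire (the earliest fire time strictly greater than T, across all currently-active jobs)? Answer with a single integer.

Answer: 270

Derivation:
Op 1: register job_B */7 -> active={job_B:*/7}
Op 2: register job_C */9 -> active={job_B:*/7, job_C:*/9}
Op 3: register job_D */10 -> active={job_B:*/7, job_C:*/9, job_D:*/10}
Op 4: unregister job_D -> active={job_B:*/7, job_C:*/9}
Op 5: register job_F */7 -> active={job_B:*/7, job_C:*/9, job_F:*/7}
Op 6: unregister job_C -> active={job_B:*/7, job_F:*/7}
Op 7: register job_A */8 -> active={job_A:*/8, job_B:*/7, job_F:*/7}
Op 8: register job_A */5 -> active={job_A:*/5, job_B:*/7, job_F:*/7}
  job_A: interval 5, next fire after T=269 is 270
  job_B: interval 7, next fire after T=269 is 273
  job_F: interval 7, next fire after T=269 is 273
Earliest fire time = 270 (job job_A)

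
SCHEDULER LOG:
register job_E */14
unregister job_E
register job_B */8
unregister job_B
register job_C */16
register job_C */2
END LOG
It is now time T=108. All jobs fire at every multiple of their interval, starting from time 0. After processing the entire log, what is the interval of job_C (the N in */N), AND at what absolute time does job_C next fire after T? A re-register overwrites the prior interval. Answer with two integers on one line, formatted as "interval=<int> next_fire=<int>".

Op 1: register job_E */14 -> active={job_E:*/14}
Op 2: unregister job_E -> active={}
Op 3: register job_B */8 -> active={job_B:*/8}
Op 4: unregister job_B -> active={}
Op 5: register job_C */16 -> active={job_C:*/16}
Op 6: register job_C */2 -> active={job_C:*/2}
Final interval of job_C = 2
Next fire of job_C after T=108: (108//2+1)*2 = 110

Answer: interval=2 next_fire=110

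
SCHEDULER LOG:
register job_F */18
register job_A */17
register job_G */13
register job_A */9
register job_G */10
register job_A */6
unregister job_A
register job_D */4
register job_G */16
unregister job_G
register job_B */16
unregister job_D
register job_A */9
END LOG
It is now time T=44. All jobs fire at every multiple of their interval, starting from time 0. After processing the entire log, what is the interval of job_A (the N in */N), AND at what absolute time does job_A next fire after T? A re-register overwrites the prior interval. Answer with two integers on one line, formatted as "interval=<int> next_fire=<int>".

Op 1: register job_F */18 -> active={job_F:*/18}
Op 2: register job_A */17 -> active={job_A:*/17, job_F:*/18}
Op 3: register job_G */13 -> active={job_A:*/17, job_F:*/18, job_G:*/13}
Op 4: register job_A */9 -> active={job_A:*/9, job_F:*/18, job_G:*/13}
Op 5: register job_G */10 -> active={job_A:*/9, job_F:*/18, job_G:*/10}
Op 6: register job_A */6 -> active={job_A:*/6, job_F:*/18, job_G:*/10}
Op 7: unregister job_A -> active={job_F:*/18, job_G:*/10}
Op 8: register job_D */4 -> active={job_D:*/4, job_F:*/18, job_G:*/10}
Op 9: register job_G */16 -> active={job_D:*/4, job_F:*/18, job_G:*/16}
Op 10: unregister job_G -> active={job_D:*/4, job_F:*/18}
Op 11: register job_B */16 -> active={job_B:*/16, job_D:*/4, job_F:*/18}
Op 12: unregister job_D -> active={job_B:*/16, job_F:*/18}
Op 13: register job_A */9 -> active={job_A:*/9, job_B:*/16, job_F:*/18}
Final interval of job_A = 9
Next fire of job_A after T=44: (44//9+1)*9 = 45

Answer: interval=9 next_fire=45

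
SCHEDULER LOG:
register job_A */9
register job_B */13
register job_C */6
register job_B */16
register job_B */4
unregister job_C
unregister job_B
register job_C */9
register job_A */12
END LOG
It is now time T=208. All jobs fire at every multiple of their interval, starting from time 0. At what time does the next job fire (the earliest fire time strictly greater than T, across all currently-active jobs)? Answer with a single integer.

Answer: 216

Derivation:
Op 1: register job_A */9 -> active={job_A:*/9}
Op 2: register job_B */13 -> active={job_A:*/9, job_B:*/13}
Op 3: register job_C */6 -> active={job_A:*/9, job_B:*/13, job_C:*/6}
Op 4: register job_B */16 -> active={job_A:*/9, job_B:*/16, job_C:*/6}
Op 5: register job_B */4 -> active={job_A:*/9, job_B:*/4, job_C:*/6}
Op 6: unregister job_C -> active={job_A:*/9, job_B:*/4}
Op 7: unregister job_B -> active={job_A:*/9}
Op 8: register job_C */9 -> active={job_A:*/9, job_C:*/9}
Op 9: register job_A */12 -> active={job_A:*/12, job_C:*/9}
  job_A: interval 12, next fire after T=208 is 216
  job_C: interval 9, next fire after T=208 is 216
Earliest fire time = 216 (job job_A)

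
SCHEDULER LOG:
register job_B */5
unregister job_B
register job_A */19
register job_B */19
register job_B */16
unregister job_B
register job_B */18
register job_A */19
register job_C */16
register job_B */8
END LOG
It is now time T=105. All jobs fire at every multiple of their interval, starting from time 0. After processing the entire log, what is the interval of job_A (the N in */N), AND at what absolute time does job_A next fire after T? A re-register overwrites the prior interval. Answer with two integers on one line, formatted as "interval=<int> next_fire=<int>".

Op 1: register job_B */5 -> active={job_B:*/5}
Op 2: unregister job_B -> active={}
Op 3: register job_A */19 -> active={job_A:*/19}
Op 4: register job_B */19 -> active={job_A:*/19, job_B:*/19}
Op 5: register job_B */16 -> active={job_A:*/19, job_B:*/16}
Op 6: unregister job_B -> active={job_A:*/19}
Op 7: register job_B */18 -> active={job_A:*/19, job_B:*/18}
Op 8: register job_A */19 -> active={job_A:*/19, job_B:*/18}
Op 9: register job_C */16 -> active={job_A:*/19, job_B:*/18, job_C:*/16}
Op 10: register job_B */8 -> active={job_A:*/19, job_B:*/8, job_C:*/16}
Final interval of job_A = 19
Next fire of job_A after T=105: (105//19+1)*19 = 114

Answer: interval=19 next_fire=114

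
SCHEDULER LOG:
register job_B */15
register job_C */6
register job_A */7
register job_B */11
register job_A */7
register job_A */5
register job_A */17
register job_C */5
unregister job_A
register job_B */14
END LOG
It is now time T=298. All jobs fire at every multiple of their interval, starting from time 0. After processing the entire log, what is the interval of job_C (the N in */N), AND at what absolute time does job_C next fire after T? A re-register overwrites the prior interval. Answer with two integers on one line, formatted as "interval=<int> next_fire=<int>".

Answer: interval=5 next_fire=300

Derivation:
Op 1: register job_B */15 -> active={job_B:*/15}
Op 2: register job_C */6 -> active={job_B:*/15, job_C:*/6}
Op 3: register job_A */7 -> active={job_A:*/7, job_B:*/15, job_C:*/6}
Op 4: register job_B */11 -> active={job_A:*/7, job_B:*/11, job_C:*/6}
Op 5: register job_A */7 -> active={job_A:*/7, job_B:*/11, job_C:*/6}
Op 6: register job_A */5 -> active={job_A:*/5, job_B:*/11, job_C:*/6}
Op 7: register job_A */17 -> active={job_A:*/17, job_B:*/11, job_C:*/6}
Op 8: register job_C */5 -> active={job_A:*/17, job_B:*/11, job_C:*/5}
Op 9: unregister job_A -> active={job_B:*/11, job_C:*/5}
Op 10: register job_B */14 -> active={job_B:*/14, job_C:*/5}
Final interval of job_C = 5
Next fire of job_C after T=298: (298//5+1)*5 = 300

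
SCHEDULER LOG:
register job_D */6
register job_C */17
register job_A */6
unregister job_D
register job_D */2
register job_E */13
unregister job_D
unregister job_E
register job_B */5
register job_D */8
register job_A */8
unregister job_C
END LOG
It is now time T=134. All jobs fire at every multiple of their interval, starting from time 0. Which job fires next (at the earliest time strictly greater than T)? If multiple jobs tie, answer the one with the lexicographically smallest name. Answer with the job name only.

Op 1: register job_D */6 -> active={job_D:*/6}
Op 2: register job_C */17 -> active={job_C:*/17, job_D:*/6}
Op 3: register job_A */6 -> active={job_A:*/6, job_C:*/17, job_D:*/6}
Op 4: unregister job_D -> active={job_A:*/6, job_C:*/17}
Op 5: register job_D */2 -> active={job_A:*/6, job_C:*/17, job_D:*/2}
Op 6: register job_E */13 -> active={job_A:*/6, job_C:*/17, job_D:*/2, job_E:*/13}
Op 7: unregister job_D -> active={job_A:*/6, job_C:*/17, job_E:*/13}
Op 8: unregister job_E -> active={job_A:*/6, job_C:*/17}
Op 9: register job_B */5 -> active={job_A:*/6, job_B:*/5, job_C:*/17}
Op 10: register job_D */8 -> active={job_A:*/6, job_B:*/5, job_C:*/17, job_D:*/8}
Op 11: register job_A */8 -> active={job_A:*/8, job_B:*/5, job_C:*/17, job_D:*/8}
Op 12: unregister job_C -> active={job_A:*/8, job_B:*/5, job_D:*/8}
  job_A: interval 8, next fire after T=134 is 136
  job_B: interval 5, next fire after T=134 is 135
  job_D: interval 8, next fire after T=134 is 136
Earliest = 135, winner (lex tiebreak) = job_B

Answer: job_B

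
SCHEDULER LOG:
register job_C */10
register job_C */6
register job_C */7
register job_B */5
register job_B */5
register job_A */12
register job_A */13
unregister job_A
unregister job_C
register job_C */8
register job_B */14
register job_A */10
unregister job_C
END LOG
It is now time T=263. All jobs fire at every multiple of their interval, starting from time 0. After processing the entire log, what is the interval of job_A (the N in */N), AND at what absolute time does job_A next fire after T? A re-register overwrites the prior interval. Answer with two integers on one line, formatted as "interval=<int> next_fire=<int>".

Answer: interval=10 next_fire=270

Derivation:
Op 1: register job_C */10 -> active={job_C:*/10}
Op 2: register job_C */6 -> active={job_C:*/6}
Op 3: register job_C */7 -> active={job_C:*/7}
Op 4: register job_B */5 -> active={job_B:*/5, job_C:*/7}
Op 5: register job_B */5 -> active={job_B:*/5, job_C:*/7}
Op 6: register job_A */12 -> active={job_A:*/12, job_B:*/5, job_C:*/7}
Op 7: register job_A */13 -> active={job_A:*/13, job_B:*/5, job_C:*/7}
Op 8: unregister job_A -> active={job_B:*/5, job_C:*/7}
Op 9: unregister job_C -> active={job_B:*/5}
Op 10: register job_C */8 -> active={job_B:*/5, job_C:*/8}
Op 11: register job_B */14 -> active={job_B:*/14, job_C:*/8}
Op 12: register job_A */10 -> active={job_A:*/10, job_B:*/14, job_C:*/8}
Op 13: unregister job_C -> active={job_A:*/10, job_B:*/14}
Final interval of job_A = 10
Next fire of job_A after T=263: (263//10+1)*10 = 270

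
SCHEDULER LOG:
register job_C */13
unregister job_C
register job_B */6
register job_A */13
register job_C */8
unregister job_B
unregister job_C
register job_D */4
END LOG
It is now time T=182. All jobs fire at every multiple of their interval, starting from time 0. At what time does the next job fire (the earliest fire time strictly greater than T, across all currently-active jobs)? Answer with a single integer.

Answer: 184

Derivation:
Op 1: register job_C */13 -> active={job_C:*/13}
Op 2: unregister job_C -> active={}
Op 3: register job_B */6 -> active={job_B:*/6}
Op 4: register job_A */13 -> active={job_A:*/13, job_B:*/6}
Op 5: register job_C */8 -> active={job_A:*/13, job_B:*/6, job_C:*/8}
Op 6: unregister job_B -> active={job_A:*/13, job_C:*/8}
Op 7: unregister job_C -> active={job_A:*/13}
Op 8: register job_D */4 -> active={job_A:*/13, job_D:*/4}
  job_A: interval 13, next fire after T=182 is 195
  job_D: interval 4, next fire after T=182 is 184
Earliest fire time = 184 (job job_D)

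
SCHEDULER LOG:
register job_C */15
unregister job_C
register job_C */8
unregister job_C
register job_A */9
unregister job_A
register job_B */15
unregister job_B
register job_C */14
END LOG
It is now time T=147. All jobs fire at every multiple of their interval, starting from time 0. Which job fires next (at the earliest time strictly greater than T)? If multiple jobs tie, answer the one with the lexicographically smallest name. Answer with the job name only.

Op 1: register job_C */15 -> active={job_C:*/15}
Op 2: unregister job_C -> active={}
Op 3: register job_C */8 -> active={job_C:*/8}
Op 4: unregister job_C -> active={}
Op 5: register job_A */9 -> active={job_A:*/9}
Op 6: unregister job_A -> active={}
Op 7: register job_B */15 -> active={job_B:*/15}
Op 8: unregister job_B -> active={}
Op 9: register job_C */14 -> active={job_C:*/14}
  job_C: interval 14, next fire after T=147 is 154
Earliest = 154, winner (lex tiebreak) = job_C

Answer: job_C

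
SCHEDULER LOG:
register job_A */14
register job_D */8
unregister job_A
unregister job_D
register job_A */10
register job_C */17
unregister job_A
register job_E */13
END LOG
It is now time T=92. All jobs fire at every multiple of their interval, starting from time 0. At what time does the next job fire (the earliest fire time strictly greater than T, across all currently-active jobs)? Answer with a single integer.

Answer: 102

Derivation:
Op 1: register job_A */14 -> active={job_A:*/14}
Op 2: register job_D */8 -> active={job_A:*/14, job_D:*/8}
Op 3: unregister job_A -> active={job_D:*/8}
Op 4: unregister job_D -> active={}
Op 5: register job_A */10 -> active={job_A:*/10}
Op 6: register job_C */17 -> active={job_A:*/10, job_C:*/17}
Op 7: unregister job_A -> active={job_C:*/17}
Op 8: register job_E */13 -> active={job_C:*/17, job_E:*/13}
  job_C: interval 17, next fire after T=92 is 102
  job_E: interval 13, next fire after T=92 is 104
Earliest fire time = 102 (job job_C)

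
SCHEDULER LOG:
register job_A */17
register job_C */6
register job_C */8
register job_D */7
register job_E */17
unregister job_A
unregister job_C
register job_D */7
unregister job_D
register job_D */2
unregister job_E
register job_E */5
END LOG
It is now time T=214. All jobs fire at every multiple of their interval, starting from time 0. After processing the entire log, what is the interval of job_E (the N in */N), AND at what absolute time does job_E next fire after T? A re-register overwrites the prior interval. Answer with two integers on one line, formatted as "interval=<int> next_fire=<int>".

Op 1: register job_A */17 -> active={job_A:*/17}
Op 2: register job_C */6 -> active={job_A:*/17, job_C:*/6}
Op 3: register job_C */8 -> active={job_A:*/17, job_C:*/8}
Op 4: register job_D */7 -> active={job_A:*/17, job_C:*/8, job_D:*/7}
Op 5: register job_E */17 -> active={job_A:*/17, job_C:*/8, job_D:*/7, job_E:*/17}
Op 6: unregister job_A -> active={job_C:*/8, job_D:*/7, job_E:*/17}
Op 7: unregister job_C -> active={job_D:*/7, job_E:*/17}
Op 8: register job_D */7 -> active={job_D:*/7, job_E:*/17}
Op 9: unregister job_D -> active={job_E:*/17}
Op 10: register job_D */2 -> active={job_D:*/2, job_E:*/17}
Op 11: unregister job_E -> active={job_D:*/2}
Op 12: register job_E */5 -> active={job_D:*/2, job_E:*/5}
Final interval of job_E = 5
Next fire of job_E after T=214: (214//5+1)*5 = 215

Answer: interval=5 next_fire=215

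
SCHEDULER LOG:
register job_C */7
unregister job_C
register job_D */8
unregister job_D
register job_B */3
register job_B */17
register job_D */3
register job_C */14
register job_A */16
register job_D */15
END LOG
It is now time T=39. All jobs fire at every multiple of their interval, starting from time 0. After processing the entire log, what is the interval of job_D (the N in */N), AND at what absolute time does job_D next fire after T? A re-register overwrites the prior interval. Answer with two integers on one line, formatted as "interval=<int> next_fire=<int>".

Op 1: register job_C */7 -> active={job_C:*/7}
Op 2: unregister job_C -> active={}
Op 3: register job_D */8 -> active={job_D:*/8}
Op 4: unregister job_D -> active={}
Op 5: register job_B */3 -> active={job_B:*/3}
Op 6: register job_B */17 -> active={job_B:*/17}
Op 7: register job_D */3 -> active={job_B:*/17, job_D:*/3}
Op 8: register job_C */14 -> active={job_B:*/17, job_C:*/14, job_D:*/3}
Op 9: register job_A */16 -> active={job_A:*/16, job_B:*/17, job_C:*/14, job_D:*/3}
Op 10: register job_D */15 -> active={job_A:*/16, job_B:*/17, job_C:*/14, job_D:*/15}
Final interval of job_D = 15
Next fire of job_D after T=39: (39//15+1)*15 = 45

Answer: interval=15 next_fire=45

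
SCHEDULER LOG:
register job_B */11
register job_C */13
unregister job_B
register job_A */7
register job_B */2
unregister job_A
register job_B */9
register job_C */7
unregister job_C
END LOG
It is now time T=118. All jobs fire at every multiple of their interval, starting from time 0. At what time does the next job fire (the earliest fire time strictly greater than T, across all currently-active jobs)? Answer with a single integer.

Op 1: register job_B */11 -> active={job_B:*/11}
Op 2: register job_C */13 -> active={job_B:*/11, job_C:*/13}
Op 3: unregister job_B -> active={job_C:*/13}
Op 4: register job_A */7 -> active={job_A:*/7, job_C:*/13}
Op 5: register job_B */2 -> active={job_A:*/7, job_B:*/2, job_C:*/13}
Op 6: unregister job_A -> active={job_B:*/2, job_C:*/13}
Op 7: register job_B */9 -> active={job_B:*/9, job_C:*/13}
Op 8: register job_C */7 -> active={job_B:*/9, job_C:*/7}
Op 9: unregister job_C -> active={job_B:*/9}
  job_B: interval 9, next fire after T=118 is 126
Earliest fire time = 126 (job job_B)

Answer: 126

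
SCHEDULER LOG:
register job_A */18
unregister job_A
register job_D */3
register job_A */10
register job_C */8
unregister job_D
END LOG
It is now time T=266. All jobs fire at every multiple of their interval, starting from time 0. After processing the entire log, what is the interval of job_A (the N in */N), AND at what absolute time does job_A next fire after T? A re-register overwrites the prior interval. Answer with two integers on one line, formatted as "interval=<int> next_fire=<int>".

Answer: interval=10 next_fire=270

Derivation:
Op 1: register job_A */18 -> active={job_A:*/18}
Op 2: unregister job_A -> active={}
Op 3: register job_D */3 -> active={job_D:*/3}
Op 4: register job_A */10 -> active={job_A:*/10, job_D:*/3}
Op 5: register job_C */8 -> active={job_A:*/10, job_C:*/8, job_D:*/3}
Op 6: unregister job_D -> active={job_A:*/10, job_C:*/8}
Final interval of job_A = 10
Next fire of job_A after T=266: (266//10+1)*10 = 270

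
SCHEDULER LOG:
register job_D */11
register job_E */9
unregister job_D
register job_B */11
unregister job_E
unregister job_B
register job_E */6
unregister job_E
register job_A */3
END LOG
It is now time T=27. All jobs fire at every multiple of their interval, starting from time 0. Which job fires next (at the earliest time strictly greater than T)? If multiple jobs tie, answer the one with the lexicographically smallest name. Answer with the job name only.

Answer: job_A

Derivation:
Op 1: register job_D */11 -> active={job_D:*/11}
Op 2: register job_E */9 -> active={job_D:*/11, job_E:*/9}
Op 3: unregister job_D -> active={job_E:*/9}
Op 4: register job_B */11 -> active={job_B:*/11, job_E:*/9}
Op 5: unregister job_E -> active={job_B:*/11}
Op 6: unregister job_B -> active={}
Op 7: register job_E */6 -> active={job_E:*/6}
Op 8: unregister job_E -> active={}
Op 9: register job_A */3 -> active={job_A:*/3}
  job_A: interval 3, next fire after T=27 is 30
Earliest = 30, winner (lex tiebreak) = job_A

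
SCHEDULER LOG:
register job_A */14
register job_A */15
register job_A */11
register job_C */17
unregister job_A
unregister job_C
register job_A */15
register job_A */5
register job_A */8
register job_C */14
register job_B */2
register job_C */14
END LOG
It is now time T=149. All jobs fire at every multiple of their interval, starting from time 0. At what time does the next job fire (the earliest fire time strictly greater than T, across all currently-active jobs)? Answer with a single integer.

Op 1: register job_A */14 -> active={job_A:*/14}
Op 2: register job_A */15 -> active={job_A:*/15}
Op 3: register job_A */11 -> active={job_A:*/11}
Op 4: register job_C */17 -> active={job_A:*/11, job_C:*/17}
Op 5: unregister job_A -> active={job_C:*/17}
Op 6: unregister job_C -> active={}
Op 7: register job_A */15 -> active={job_A:*/15}
Op 8: register job_A */5 -> active={job_A:*/5}
Op 9: register job_A */8 -> active={job_A:*/8}
Op 10: register job_C */14 -> active={job_A:*/8, job_C:*/14}
Op 11: register job_B */2 -> active={job_A:*/8, job_B:*/2, job_C:*/14}
Op 12: register job_C */14 -> active={job_A:*/8, job_B:*/2, job_C:*/14}
  job_A: interval 8, next fire after T=149 is 152
  job_B: interval 2, next fire after T=149 is 150
  job_C: interval 14, next fire after T=149 is 154
Earliest fire time = 150 (job job_B)

Answer: 150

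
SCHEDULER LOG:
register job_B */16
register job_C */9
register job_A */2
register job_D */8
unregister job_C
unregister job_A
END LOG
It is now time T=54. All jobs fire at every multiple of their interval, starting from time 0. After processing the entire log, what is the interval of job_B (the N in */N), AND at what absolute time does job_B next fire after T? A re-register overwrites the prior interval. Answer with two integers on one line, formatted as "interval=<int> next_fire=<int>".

Op 1: register job_B */16 -> active={job_B:*/16}
Op 2: register job_C */9 -> active={job_B:*/16, job_C:*/9}
Op 3: register job_A */2 -> active={job_A:*/2, job_B:*/16, job_C:*/9}
Op 4: register job_D */8 -> active={job_A:*/2, job_B:*/16, job_C:*/9, job_D:*/8}
Op 5: unregister job_C -> active={job_A:*/2, job_B:*/16, job_D:*/8}
Op 6: unregister job_A -> active={job_B:*/16, job_D:*/8}
Final interval of job_B = 16
Next fire of job_B after T=54: (54//16+1)*16 = 64

Answer: interval=16 next_fire=64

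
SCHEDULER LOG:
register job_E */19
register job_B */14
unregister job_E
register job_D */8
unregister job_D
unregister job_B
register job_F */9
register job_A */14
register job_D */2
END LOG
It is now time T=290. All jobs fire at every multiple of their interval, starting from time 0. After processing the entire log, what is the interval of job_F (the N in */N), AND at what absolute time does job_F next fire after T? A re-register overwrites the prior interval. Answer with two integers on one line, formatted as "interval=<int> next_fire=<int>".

Op 1: register job_E */19 -> active={job_E:*/19}
Op 2: register job_B */14 -> active={job_B:*/14, job_E:*/19}
Op 3: unregister job_E -> active={job_B:*/14}
Op 4: register job_D */8 -> active={job_B:*/14, job_D:*/8}
Op 5: unregister job_D -> active={job_B:*/14}
Op 6: unregister job_B -> active={}
Op 7: register job_F */9 -> active={job_F:*/9}
Op 8: register job_A */14 -> active={job_A:*/14, job_F:*/9}
Op 9: register job_D */2 -> active={job_A:*/14, job_D:*/2, job_F:*/9}
Final interval of job_F = 9
Next fire of job_F after T=290: (290//9+1)*9 = 297

Answer: interval=9 next_fire=297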